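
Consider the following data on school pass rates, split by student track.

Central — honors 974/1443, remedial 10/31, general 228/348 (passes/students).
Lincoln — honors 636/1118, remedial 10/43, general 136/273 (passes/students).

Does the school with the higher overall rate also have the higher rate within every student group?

Honors: Central 974/1443 = 67.5%, Lincoln 636/1118 = 56.9% → Central
Remedial: Central 10/31 = 32.3%, Lincoln 10/43 = 23.3% → Central
General: Central 228/348 = 65.5%, Lincoln 136/273 = 49.8% → Central
Overall: Central 1212/1822 = 66.5%, Lincoln 782/1434 = 54.5% → Central
Central wins overall and in every student group — no reversal.

Yes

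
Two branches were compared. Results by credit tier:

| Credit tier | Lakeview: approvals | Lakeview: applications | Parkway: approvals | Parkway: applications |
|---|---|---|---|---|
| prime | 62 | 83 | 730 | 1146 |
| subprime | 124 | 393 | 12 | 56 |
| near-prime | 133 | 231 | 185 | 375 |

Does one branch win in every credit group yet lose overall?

Prime: Lakeview 62/83 = 74.7%, Parkway 730/1146 = 63.7% → Lakeview
Subprime: Lakeview 124/393 = 31.6%, Parkway 12/56 = 21.4% → Lakeview
Near-prime: Lakeview 133/231 = 57.6%, Parkway 185/375 = 49.3% → Lakeview
Overall: Lakeview 319/707 = 45.1%, Parkway 927/1577 = 58.8% → Parkway
Lakeview wins each credit group but Parkway wins overall — the comparison reverses. Lakeview's applications skew toward subprime, which has a lower base rate.

Yes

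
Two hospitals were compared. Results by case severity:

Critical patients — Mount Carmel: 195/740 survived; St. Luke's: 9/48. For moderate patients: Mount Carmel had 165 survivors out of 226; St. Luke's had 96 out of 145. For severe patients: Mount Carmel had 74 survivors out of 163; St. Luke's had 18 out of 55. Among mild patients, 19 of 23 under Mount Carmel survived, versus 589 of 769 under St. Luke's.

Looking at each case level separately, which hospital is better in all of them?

Mount Carmel

Critical: Mount Carmel 195/740 = 26.4%, St. Luke's 9/48 = 18.8% → Mount Carmel
Moderate: Mount Carmel 165/226 = 73.0%, St. Luke's 96/145 = 66.2% → Mount Carmel
Severe: Mount Carmel 74/163 = 45.4%, St. Luke's 18/55 = 32.7% → Mount Carmel
Mild: Mount Carmel 19/23 = 82.6%, St. Luke's 589/769 = 76.6% → Mount Carmel
Mount Carmel has the higher rate in all 4 groups.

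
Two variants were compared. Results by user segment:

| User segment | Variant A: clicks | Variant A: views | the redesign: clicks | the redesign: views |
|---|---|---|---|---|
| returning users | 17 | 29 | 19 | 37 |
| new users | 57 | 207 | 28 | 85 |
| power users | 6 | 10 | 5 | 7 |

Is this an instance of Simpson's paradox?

No

Returning users: Variant A 17/29 = 58.6%, the redesign 19/37 = 51.4% → Variant A
New users: Variant A 57/207 = 27.5%, the redesign 28/85 = 32.9% → the redesign
Power users: Variant A 6/10 = 60.0%, the redesign 5/7 = 71.4% → the redesign
Overall: Variant A 80/246 = 32.5%, the redesign 52/129 = 40.3% → the redesign
Neither sweeps: Variant A wins 1 of 3 groups, the redesign wins 2. The redesign wins overall but not every group — no Simpson reversal.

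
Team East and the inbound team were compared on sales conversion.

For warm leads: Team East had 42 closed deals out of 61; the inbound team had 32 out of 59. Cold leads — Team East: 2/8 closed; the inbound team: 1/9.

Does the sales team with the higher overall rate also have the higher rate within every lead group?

Warm: Team East 42/61 = 68.9%, the inbound team 32/59 = 54.2% → Team East
Cold: Team East 2/8 = 25.0%, the inbound team 1/9 = 11.1% → Team East
Overall: Team East 44/69 = 63.8%, the inbound team 33/68 = 48.5% → Team East
Team East wins overall and in every lead group — no reversal.

Yes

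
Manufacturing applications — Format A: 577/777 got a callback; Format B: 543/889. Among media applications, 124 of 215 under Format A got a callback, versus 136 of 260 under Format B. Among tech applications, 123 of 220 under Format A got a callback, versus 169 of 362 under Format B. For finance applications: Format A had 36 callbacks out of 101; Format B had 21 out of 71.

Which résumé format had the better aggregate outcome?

Format A

Manufacturing: Format A 577/777 = 74.3%, Format B 543/889 = 61.1% → Format A
Media: Format A 124/215 = 57.7%, Format B 136/260 = 52.3% → Format A
Tech: Format A 123/220 = 55.9%, Format B 169/362 = 46.7% → Format A
Finance: Format A 36/101 = 35.6%, Format B 21/71 = 29.6% → Format A
Overall: Format A 860/1313 = 65.5%, Format B 869/1582 = 54.9% → Format A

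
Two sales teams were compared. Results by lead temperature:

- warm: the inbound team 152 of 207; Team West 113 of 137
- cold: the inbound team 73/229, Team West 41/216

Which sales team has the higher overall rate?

Warm: the inbound team 152/207 = 73.4%, Team West 113/137 = 82.5% → Team West
Cold: the inbound team 73/229 = 31.9%, Team West 41/216 = 19.0% → the inbound team
Overall: the inbound team 225/436 = 51.6%, Team West 154/353 = 43.6% → the inbound team
(Neither sweeps every lead group, but the inbound team has the higher pooled rate.)

the inbound team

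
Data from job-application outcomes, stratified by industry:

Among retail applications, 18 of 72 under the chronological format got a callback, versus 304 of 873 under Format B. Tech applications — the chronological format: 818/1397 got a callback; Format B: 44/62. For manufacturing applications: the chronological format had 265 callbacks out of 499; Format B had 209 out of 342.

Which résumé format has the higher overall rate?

Retail: the chronological format 18/72 = 25.0%, Format B 304/873 = 34.8% → Format B
Tech: the chronological format 818/1397 = 58.6%, Format B 44/62 = 71.0% → Format B
Manufacturing: the chronological format 265/499 = 53.1%, Format B 209/342 = 61.1% → Format B
Overall: the chronological format 1101/1968 = 55.9%, Format B 557/1277 = 43.6% → the chronological format
(Format B wins every industry group but the chronological format wins overall — Format B's applications skew toward the low-rate retail group.)

the chronological format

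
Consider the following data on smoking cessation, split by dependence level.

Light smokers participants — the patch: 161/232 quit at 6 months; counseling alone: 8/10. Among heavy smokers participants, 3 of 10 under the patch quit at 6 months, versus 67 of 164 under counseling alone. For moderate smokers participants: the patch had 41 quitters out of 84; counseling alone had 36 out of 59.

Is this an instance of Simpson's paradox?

Yes

Light smokers: the patch 161/232 = 69.4%, counseling alone 8/10 = 80.0% → counseling alone
Heavy smokers: the patch 3/10 = 30.0%, counseling alone 67/164 = 40.9% → counseling alone
Moderate smokers: the patch 41/84 = 48.8%, counseling alone 36/59 = 61.0% → counseling alone
Overall: the patch 205/326 = 62.9%, counseling alone 111/233 = 47.6% → the patch
Counseling alone wins each dependence group but the patch wins overall — the comparison reverses. Counseling alone's participants skew toward heavy smokers, which has a lower base rate.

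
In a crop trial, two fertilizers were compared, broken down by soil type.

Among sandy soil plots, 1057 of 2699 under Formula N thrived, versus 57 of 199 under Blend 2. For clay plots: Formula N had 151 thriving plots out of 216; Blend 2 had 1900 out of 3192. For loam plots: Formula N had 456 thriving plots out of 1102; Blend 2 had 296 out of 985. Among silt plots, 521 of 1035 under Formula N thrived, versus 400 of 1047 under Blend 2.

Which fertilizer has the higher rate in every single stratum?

Sandy soil: Formula N 1057/2699 = 39.2%, Blend 2 57/199 = 28.6% → Formula N
Clay: Formula N 151/216 = 69.9%, Blend 2 1900/3192 = 59.5% → Formula N
Loam: Formula N 456/1102 = 41.4%, Blend 2 296/985 = 30.1% → Formula N
Silt: Formula N 521/1035 = 50.3%, Blend 2 400/1047 = 38.2% → Formula N
Formula N has the higher rate in all 4 groups.

Formula N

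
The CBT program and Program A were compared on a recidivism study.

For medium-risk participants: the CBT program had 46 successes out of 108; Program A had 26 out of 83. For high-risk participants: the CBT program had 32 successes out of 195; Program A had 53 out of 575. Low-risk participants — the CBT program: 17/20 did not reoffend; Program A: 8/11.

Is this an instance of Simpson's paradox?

Medium-risk: the CBT program 46/108 = 42.6%, Program A 26/83 = 31.3% → the CBT program
High-risk: the CBT program 32/195 = 16.4%, Program A 53/575 = 9.2% → the CBT program
Low-risk: the CBT program 17/20 = 85.0%, Program A 8/11 = 72.7% → the CBT program
Overall: the CBT program 95/323 = 29.4%, Program A 87/669 = 13.0% → the CBT program
The CBT program wins overall and in every risk group — no reversal.

No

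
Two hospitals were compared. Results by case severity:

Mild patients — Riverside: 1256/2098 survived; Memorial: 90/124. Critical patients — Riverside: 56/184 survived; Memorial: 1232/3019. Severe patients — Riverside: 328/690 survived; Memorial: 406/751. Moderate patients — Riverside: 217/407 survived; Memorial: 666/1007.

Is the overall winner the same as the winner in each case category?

No

Mild: Riverside 1256/2098 = 59.9%, Memorial 90/124 = 72.6% → Memorial
Critical: Riverside 56/184 = 30.4%, Memorial 1232/3019 = 40.8% → Memorial
Severe: Riverside 328/690 = 47.5%, Memorial 406/751 = 54.1% → Memorial
Moderate: Riverside 217/407 = 53.3%, Memorial 666/1007 = 66.1% → Memorial
Overall: Riverside 1857/3379 = 55.0%, Memorial 2394/4901 = 48.8% → Riverside
Memorial wins each case group but Riverside wins overall — the comparison reverses. Memorial's patients skew toward critical, which has a lower base rate.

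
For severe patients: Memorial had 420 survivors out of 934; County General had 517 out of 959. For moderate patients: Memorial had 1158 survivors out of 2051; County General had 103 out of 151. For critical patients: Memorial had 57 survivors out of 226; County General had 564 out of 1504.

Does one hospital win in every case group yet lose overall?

Yes

Severe: Memorial 420/934 = 45.0%, County General 517/959 = 53.9% → County General
Moderate: Memorial 1158/2051 = 56.5%, County General 103/151 = 68.2% → County General
Critical: Memorial 57/226 = 25.2%, County General 564/1504 = 37.5% → County General
Overall: Memorial 1635/3211 = 50.9%, County General 1184/2614 = 45.3% → Memorial
County General wins each case group but Memorial wins overall — the comparison reverses. County General's patients skew toward critical, which has a lower base rate.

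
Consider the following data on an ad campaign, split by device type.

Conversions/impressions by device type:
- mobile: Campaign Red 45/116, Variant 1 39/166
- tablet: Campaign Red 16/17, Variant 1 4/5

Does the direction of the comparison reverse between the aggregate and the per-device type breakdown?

No

Mobile: Campaign Red 45/116 = 38.8%, Variant 1 39/166 = 23.5% → Campaign Red
Tablet: Campaign Red 16/17 = 94.1%, Variant 1 4/5 = 80.0% → Campaign Red
Overall: Campaign Red 61/133 = 45.9%, Variant 1 43/171 = 25.1% → Campaign Red
Campaign Red wins overall and in every device group — no reversal.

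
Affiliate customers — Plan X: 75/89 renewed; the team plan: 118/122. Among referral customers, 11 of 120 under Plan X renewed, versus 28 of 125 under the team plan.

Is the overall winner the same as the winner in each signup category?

Yes

Affiliate: Plan X 75/89 = 84.3%, the team plan 118/122 = 96.7% → the team plan
Referral: Plan X 11/120 = 9.2%, the team plan 28/125 = 22.4% → the team plan
Overall: Plan X 86/209 = 41.1%, the team plan 146/247 = 59.1% → the team plan
The team plan wins overall and in every signup group — no reversal.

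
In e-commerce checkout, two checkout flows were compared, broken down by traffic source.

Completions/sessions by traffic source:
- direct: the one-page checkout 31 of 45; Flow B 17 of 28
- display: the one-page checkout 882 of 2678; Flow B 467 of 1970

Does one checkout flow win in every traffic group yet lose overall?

No

Direct: the one-page checkout 31/45 = 68.9%, Flow B 17/28 = 60.7% → the one-page checkout
Display: the one-page checkout 882/2678 = 32.9%, Flow B 467/1970 = 23.7% → the one-page checkout
Overall: the one-page checkout 913/2723 = 33.5%, Flow B 484/1998 = 24.2% → the one-page checkout
The one-page checkout wins overall and in every traffic group — no reversal.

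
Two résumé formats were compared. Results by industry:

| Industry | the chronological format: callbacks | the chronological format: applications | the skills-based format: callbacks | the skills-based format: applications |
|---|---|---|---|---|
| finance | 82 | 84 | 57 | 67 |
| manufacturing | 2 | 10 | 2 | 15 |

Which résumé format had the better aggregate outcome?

the chronological format

Finance: the chronological format 82/84 = 97.6%, the skills-based format 57/67 = 85.1% → the chronological format
Manufacturing: the chronological format 2/10 = 20.0%, the skills-based format 2/15 = 13.3% → the chronological format
Overall: the chronological format 84/94 = 89.4%, the skills-based format 59/82 = 72.0% → the chronological format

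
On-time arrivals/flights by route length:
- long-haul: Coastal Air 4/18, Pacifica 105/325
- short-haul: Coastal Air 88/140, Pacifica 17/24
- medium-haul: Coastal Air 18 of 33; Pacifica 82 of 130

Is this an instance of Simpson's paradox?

Yes

Long-haul: Coastal Air 4/18 = 22.2%, Pacifica 105/325 = 32.3% → Pacifica
Short-haul: Coastal Air 88/140 = 62.9%, Pacifica 17/24 = 70.8% → Pacifica
Medium-haul: Coastal Air 18/33 = 54.5%, Pacifica 82/130 = 63.1% → Pacifica
Overall: Coastal Air 110/191 = 57.6%, Pacifica 204/479 = 42.6% → Coastal Air
Pacifica wins each route group but Coastal Air wins overall — the comparison reverses. Pacifica's flights skew toward long-haul, which has a lower base rate.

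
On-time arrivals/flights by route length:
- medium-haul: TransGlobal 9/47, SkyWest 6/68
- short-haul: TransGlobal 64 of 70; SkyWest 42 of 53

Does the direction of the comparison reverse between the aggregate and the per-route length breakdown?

No

Medium-haul: TransGlobal 9/47 = 19.1%, SkyWest 6/68 = 8.8% → TransGlobal
Short-haul: TransGlobal 64/70 = 91.4%, SkyWest 42/53 = 79.2% → TransGlobal
Overall: TransGlobal 73/117 = 62.4%, SkyWest 48/121 = 39.7% → TransGlobal
TransGlobal wins overall and in every route group — no reversal.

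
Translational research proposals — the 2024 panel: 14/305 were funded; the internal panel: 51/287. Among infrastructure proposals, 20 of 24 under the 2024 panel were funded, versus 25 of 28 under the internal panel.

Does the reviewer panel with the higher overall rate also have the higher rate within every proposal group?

Yes

Translational research: the 2024 panel 14/305 = 4.6%, the internal panel 51/287 = 17.8% → the internal panel
Infrastructure: the 2024 panel 20/24 = 83.3%, the internal panel 25/28 = 89.3% → the internal panel
Overall: the 2024 panel 34/329 = 10.3%, the internal panel 76/315 = 24.1% → the internal panel
The internal panel wins overall and in every proposal group — no reversal.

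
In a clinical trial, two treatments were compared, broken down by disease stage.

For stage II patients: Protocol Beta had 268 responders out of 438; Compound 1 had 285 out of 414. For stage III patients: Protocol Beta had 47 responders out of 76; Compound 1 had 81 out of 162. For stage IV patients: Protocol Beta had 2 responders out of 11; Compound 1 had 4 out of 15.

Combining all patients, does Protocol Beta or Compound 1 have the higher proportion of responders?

Stage II: Protocol Beta 268/438 = 61.2%, Compound 1 285/414 = 68.8% → Compound 1
Stage III: Protocol Beta 47/76 = 61.8%, Compound 1 81/162 = 50.0% → Protocol Beta
Stage IV: Protocol Beta 2/11 = 18.2%, Compound 1 4/15 = 26.7% → Compound 1
Overall: Protocol Beta 317/525 = 60.4%, Compound 1 370/591 = 62.6% → Compound 1
(Neither sweeps every disease group, but Compound 1 has the higher pooled rate.)

Compound 1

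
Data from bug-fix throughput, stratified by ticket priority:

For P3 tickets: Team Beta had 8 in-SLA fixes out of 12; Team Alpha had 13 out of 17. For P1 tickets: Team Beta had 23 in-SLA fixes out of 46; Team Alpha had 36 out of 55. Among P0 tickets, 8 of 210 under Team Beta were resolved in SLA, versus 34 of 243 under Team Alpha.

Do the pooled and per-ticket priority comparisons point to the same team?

P3: Team Beta 8/12 = 66.7%, Team Alpha 13/17 = 76.5% → Team Alpha
P1: Team Beta 23/46 = 50.0%, Team Alpha 36/55 = 65.5% → Team Alpha
P0: Team Beta 8/210 = 3.8%, Team Alpha 34/243 = 14.0% → Team Alpha
Overall: Team Beta 39/268 = 14.6%, Team Alpha 83/315 = 26.3% → Team Alpha
Team Alpha wins overall and in every ticket group — no reversal.

Yes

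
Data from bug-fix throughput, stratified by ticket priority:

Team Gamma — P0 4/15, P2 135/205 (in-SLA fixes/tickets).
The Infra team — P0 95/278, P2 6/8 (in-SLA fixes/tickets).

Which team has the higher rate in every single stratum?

P0: Team Gamma 4/15 = 26.7%, the Infra team 95/278 = 34.2% → the Infra team
P2: Team Gamma 135/205 = 65.9%, the Infra team 6/8 = 75.0% → the Infra team
The Infra team has the higher rate in both groups.

the Infra team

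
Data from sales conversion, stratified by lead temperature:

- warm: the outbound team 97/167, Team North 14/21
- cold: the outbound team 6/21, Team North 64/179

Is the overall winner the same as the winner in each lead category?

Warm: the outbound team 97/167 = 58.1%, Team North 14/21 = 66.7% → Team North
Cold: the outbound team 6/21 = 28.6%, Team North 64/179 = 35.8% → Team North
Overall: the outbound team 103/188 = 54.8%, Team North 78/200 = 39.0% → the outbound team
Team North wins each lead group but the outbound team wins overall — the comparison reverses. Team North's leads skew toward cold, which has a lower base rate.

No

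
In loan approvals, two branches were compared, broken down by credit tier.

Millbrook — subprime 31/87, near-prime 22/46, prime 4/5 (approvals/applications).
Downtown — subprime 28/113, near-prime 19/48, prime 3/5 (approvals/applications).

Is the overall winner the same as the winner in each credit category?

Yes

Subprime: Millbrook 31/87 = 35.6%, Downtown 28/113 = 24.8% → Millbrook
Near-prime: Millbrook 22/46 = 47.8%, Downtown 19/48 = 39.6% → Millbrook
Prime: Millbrook 4/5 = 80.0%, Downtown 3/5 = 60.0% → Millbrook
Overall: Millbrook 57/138 = 41.3%, Downtown 50/166 = 30.1% → Millbrook
Millbrook wins overall and in every credit group — no reversal.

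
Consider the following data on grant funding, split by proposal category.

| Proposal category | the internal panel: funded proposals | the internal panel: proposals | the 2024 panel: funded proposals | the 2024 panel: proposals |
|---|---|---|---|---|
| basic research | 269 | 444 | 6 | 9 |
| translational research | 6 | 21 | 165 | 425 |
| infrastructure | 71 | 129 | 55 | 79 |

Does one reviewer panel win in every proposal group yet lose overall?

Basic research: the internal panel 269/444 = 60.6%, the 2024 panel 6/9 = 66.7% → the 2024 panel
Translational research: the internal panel 6/21 = 28.6%, the 2024 panel 165/425 = 38.8% → the 2024 panel
Infrastructure: the internal panel 71/129 = 55.0%, the 2024 panel 55/79 = 69.6% → the 2024 panel
Overall: the internal panel 346/594 = 58.2%, the 2024 panel 226/513 = 44.1% → the internal panel
The 2024 panel wins each proposal group but the internal panel wins overall — the comparison reverses. The 2024 panel's proposals skew toward translational research, which has a lower base rate.

Yes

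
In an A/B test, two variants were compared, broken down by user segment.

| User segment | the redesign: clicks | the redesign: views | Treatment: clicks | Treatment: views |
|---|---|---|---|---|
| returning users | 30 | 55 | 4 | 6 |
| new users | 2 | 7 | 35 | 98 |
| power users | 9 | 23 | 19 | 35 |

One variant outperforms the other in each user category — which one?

Treatment

Returning users: the redesign 30/55 = 54.5%, Treatment 4/6 = 66.7% → Treatment
New users: the redesign 2/7 = 28.6%, Treatment 35/98 = 35.7% → Treatment
Power users: the redesign 9/23 = 39.1%, Treatment 19/35 = 54.3% → Treatment
Treatment has the higher rate in all 3 groups.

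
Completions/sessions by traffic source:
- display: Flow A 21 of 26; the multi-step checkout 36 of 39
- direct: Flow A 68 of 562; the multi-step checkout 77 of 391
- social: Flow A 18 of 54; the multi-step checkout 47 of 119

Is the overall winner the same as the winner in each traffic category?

Display: Flow A 21/26 = 80.8%, the multi-step checkout 36/39 = 92.3% → the multi-step checkout
Direct: Flow A 68/562 = 12.1%, the multi-step checkout 77/391 = 19.7% → the multi-step checkout
Social: Flow A 18/54 = 33.3%, the multi-step checkout 47/119 = 39.5% → the multi-step checkout
Overall: Flow A 107/642 = 16.7%, the multi-step checkout 160/549 = 29.1% → the multi-step checkout
The multi-step checkout wins overall and in every traffic group — no reversal.

Yes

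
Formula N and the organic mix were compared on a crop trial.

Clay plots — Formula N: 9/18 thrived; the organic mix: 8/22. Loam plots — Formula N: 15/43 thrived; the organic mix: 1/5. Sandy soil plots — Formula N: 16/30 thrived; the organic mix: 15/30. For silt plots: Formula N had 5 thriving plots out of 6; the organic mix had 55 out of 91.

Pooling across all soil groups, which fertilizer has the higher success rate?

the organic mix

Clay: Formula N 9/18 = 50.0%, the organic mix 8/22 = 36.4% → Formula N
Loam: Formula N 15/43 = 34.9%, the organic mix 1/5 = 20.0% → Formula N
Sandy soil: Formula N 16/30 = 53.3%, the organic mix 15/30 = 50.0% → Formula N
Silt: Formula N 5/6 = 83.3%, the organic mix 55/91 = 60.4% → Formula N
Overall: Formula N 45/97 = 46.4%, the organic mix 79/148 = 53.4% → the organic mix
(Formula N wins every soil group but the organic mix wins overall — Formula N's plots skew toward the low-rate loam group.)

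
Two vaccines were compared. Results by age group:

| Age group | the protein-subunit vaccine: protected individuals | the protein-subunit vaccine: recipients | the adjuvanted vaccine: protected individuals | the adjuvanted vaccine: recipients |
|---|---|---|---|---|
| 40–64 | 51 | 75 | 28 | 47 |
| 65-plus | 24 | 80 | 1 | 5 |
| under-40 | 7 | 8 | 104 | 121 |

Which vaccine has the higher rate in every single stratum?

the protein-subunit vaccine

40–64: the protein-subunit vaccine 51/75 = 68.0%, the adjuvanted vaccine 28/47 = 59.6% → the protein-subunit vaccine
65-plus: the protein-subunit vaccine 24/80 = 30.0%, the adjuvanted vaccine 1/5 = 20.0% → the protein-subunit vaccine
Under-40: the protein-subunit vaccine 7/8 = 87.5%, the adjuvanted vaccine 104/121 = 86.0% → the protein-subunit vaccine
The protein-subunit vaccine has the higher rate in all 3 groups.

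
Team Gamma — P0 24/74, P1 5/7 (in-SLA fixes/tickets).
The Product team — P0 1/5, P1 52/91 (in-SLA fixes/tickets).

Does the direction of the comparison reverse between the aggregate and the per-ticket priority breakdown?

P0: Team Gamma 24/74 = 32.4%, the Product team 1/5 = 20.0% → Team Gamma
P1: Team Gamma 5/7 = 71.4%, the Product team 52/91 = 57.1% → Team Gamma
Overall: Team Gamma 29/81 = 35.8%, the Product team 53/96 = 55.2% → the Product team
Team Gamma wins each ticket group but the Product team wins overall — the comparison reverses. Team Gamma's tickets skew toward P0, which has a lower base rate.

Yes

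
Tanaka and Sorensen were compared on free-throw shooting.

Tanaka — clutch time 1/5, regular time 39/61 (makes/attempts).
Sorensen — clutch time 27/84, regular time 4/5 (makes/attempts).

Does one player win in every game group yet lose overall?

Clutch time: Tanaka 1/5 = 20.0%, Sorensen 27/84 = 32.1% → Sorensen
Regular time: Tanaka 39/61 = 63.9%, Sorensen 4/5 = 80.0% → Sorensen
Overall: Tanaka 40/66 = 60.6%, Sorensen 31/89 = 34.8% → Tanaka
Sorensen wins each game group but Tanaka wins overall — the comparison reverses. Sorensen's attempts skew toward clutch time, which has a lower base rate.

Yes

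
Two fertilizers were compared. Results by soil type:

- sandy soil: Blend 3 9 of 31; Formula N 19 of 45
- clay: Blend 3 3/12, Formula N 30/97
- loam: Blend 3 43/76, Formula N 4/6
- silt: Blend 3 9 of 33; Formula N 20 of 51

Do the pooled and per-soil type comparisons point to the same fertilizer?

No

Sandy soil: Blend 3 9/31 = 29.0%, Formula N 19/45 = 42.2% → Formula N
Clay: Blend 3 3/12 = 25.0%, Formula N 30/97 = 30.9% → Formula N
Loam: Blend 3 43/76 = 56.6%, Formula N 4/6 = 66.7% → Formula N
Silt: Blend 3 9/33 = 27.3%, Formula N 20/51 = 39.2% → Formula N
Overall: Blend 3 64/152 = 42.1%, Formula N 73/199 = 36.7% → Blend 3
Formula N wins each soil group but Blend 3 wins overall — the comparison reverses. Formula N's plots skew toward clay, which has a lower base rate.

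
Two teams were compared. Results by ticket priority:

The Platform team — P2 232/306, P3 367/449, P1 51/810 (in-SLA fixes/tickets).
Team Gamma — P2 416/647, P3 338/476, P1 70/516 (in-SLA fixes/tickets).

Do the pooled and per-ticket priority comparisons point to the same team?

P2: the Platform team 232/306 = 75.8%, Team Gamma 416/647 = 64.3% → the Platform team
P3: the Platform team 367/449 = 81.7%, Team Gamma 338/476 = 71.0% → the Platform team
P1: the Platform team 51/810 = 6.3%, Team Gamma 70/516 = 13.6% → Team Gamma
Overall: the Platform team 650/1565 = 41.5%, Team Gamma 824/1639 = 50.3% → Team Gamma
Neither sweeps: the Platform team wins 2 of 3 groups, Team Gamma wins 1. Team Gamma wins overall but not every group — no Simpson reversal.

No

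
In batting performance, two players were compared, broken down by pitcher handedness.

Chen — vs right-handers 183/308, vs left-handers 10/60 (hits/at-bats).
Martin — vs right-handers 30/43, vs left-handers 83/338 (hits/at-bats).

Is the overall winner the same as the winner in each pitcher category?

Vs right-handers: Chen 183/308 = 59.4%, Martin 30/43 = 69.8% → Martin
Vs left-handers: Chen 10/60 = 16.7%, Martin 83/338 = 24.6% → Martin
Overall: Chen 193/368 = 52.4%, Martin 113/381 = 29.7% → Chen
Martin wins each pitcher group but Chen wins overall — the comparison reverses. Martin's at-bats skew toward vs left-handers, which has a lower base rate.

No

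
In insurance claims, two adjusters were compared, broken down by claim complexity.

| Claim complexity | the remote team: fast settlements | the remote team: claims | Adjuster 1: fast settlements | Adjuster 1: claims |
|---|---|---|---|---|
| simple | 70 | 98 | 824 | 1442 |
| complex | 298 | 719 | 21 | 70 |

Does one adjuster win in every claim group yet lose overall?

Yes

Simple: the remote team 70/98 = 71.4%, Adjuster 1 824/1442 = 57.1% → the remote team
Complex: the remote team 298/719 = 41.4%, Adjuster 1 21/70 = 30.0% → the remote team
Overall: the remote team 368/817 = 45.0%, Adjuster 1 845/1512 = 55.9% → Adjuster 1
The remote team wins each claim group but Adjuster 1 wins overall — the comparison reverses. The remote team's claims skew toward complex, which has a lower base rate.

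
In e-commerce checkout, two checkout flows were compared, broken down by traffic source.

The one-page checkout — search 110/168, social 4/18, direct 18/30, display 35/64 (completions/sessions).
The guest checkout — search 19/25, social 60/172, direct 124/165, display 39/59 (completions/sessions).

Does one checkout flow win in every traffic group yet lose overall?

Yes

Search: the one-page checkout 110/168 = 65.5%, the guest checkout 19/25 = 76.0% → the guest checkout
Social: the one-page checkout 4/18 = 22.2%, the guest checkout 60/172 = 34.9% → the guest checkout
Direct: the one-page checkout 18/30 = 60.0%, the guest checkout 124/165 = 75.2% → the guest checkout
Display: the one-page checkout 35/64 = 54.7%, the guest checkout 39/59 = 66.1% → the guest checkout
Overall: the one-page checkout 167/280 = 59.6%, the guest checkout 242/421 = 57.5% → the one-page checkout
The guest checkout wins each traffic group but the one-page checkout wins overall — the comparison reverses. The guest checkout's sessions skew toward social, which has a lower base rate.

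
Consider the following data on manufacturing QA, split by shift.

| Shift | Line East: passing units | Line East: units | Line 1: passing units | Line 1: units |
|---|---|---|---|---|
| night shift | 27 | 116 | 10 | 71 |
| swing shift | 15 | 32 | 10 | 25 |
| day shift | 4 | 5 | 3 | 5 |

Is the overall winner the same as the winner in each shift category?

Night shift: Line East 27/116 = 23.3%, Line 1 10/71 = 14.1% → Line East
Swing shift: Line East 15/32 = 46.9%, Line 1 10/25 = 40.0% → Line East
Day shift: Line East 4/5 = 80.0%, Line 1 3/5 = 60.0% → Line East
Overall: Line East 46/153 = 30.1%, Line 1 23/101 = 22.8% → Line East
Line East wins overall and in every shift group — no reversal.

Yes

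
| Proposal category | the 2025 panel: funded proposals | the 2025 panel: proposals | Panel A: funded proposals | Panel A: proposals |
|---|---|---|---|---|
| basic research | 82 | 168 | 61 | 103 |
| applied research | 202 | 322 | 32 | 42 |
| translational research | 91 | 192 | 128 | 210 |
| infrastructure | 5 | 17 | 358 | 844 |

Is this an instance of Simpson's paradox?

Yes

Basic research: the 2025 panel 82/168 = 48.8%, Panel A 61/103 = 59.2% → Panel A
Applied research: the 2025 panel 202/322 = 62.7%, Panel A 32/42 = 76.2% → Panel A
Translational research: the 2025 panel 91/192 = 47.4%, Panel A 128/210 = 61.0% → Panel A
Infrastructure: the 2025 panel 5/17 = 29.4%, Panel A 358/844 = 42.4% → Panel A
Overall: the 2025 panel 380/699 = 54.4%, Panel A 579/1199 = 48.3% → the 2025 panel
Panel A wins each proposal group but the 2025 panel wins overall — the comparison reverses. Panel A's proposals skew toward infrastructure, which has a lower base rate.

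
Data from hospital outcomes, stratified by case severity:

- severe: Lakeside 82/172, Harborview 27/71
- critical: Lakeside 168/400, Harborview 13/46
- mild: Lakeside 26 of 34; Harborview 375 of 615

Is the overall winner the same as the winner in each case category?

Severe: Lakeside 82/172 = 47.7%, Harborview 27/71 = 38.0% → Lakeside
Critical: Lakeside 168/400 = 42.0%, Harborview 13/46 = 28.3% → Lakeside
Mild: Lakeside 26/34 = 76.5%, Harborview 375/615 = 61.0% → Lakeside
Overall: Lakeside 276/606 = 45.5%, Harborview 415/732 = 56.7% → Harborview
Lakeside wins each case group but Harborview wins overall — the comparison reverses. Lakeside's patients skew toward critical, which has a lower base rate.

No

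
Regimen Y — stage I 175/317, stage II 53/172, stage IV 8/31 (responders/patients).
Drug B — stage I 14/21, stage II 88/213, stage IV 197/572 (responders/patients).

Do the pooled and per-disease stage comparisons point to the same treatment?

Stage I: Regimen Y 175/317 = 55.2%, Drug B 14/21 = 66.7% → Drug B
Stage II: Regimen Y 53/172 = 30.8%, Drug B 88/213 = 41.3% → Drug B
Stage IV: Regimen Y 8/31 = 25.8%, Drug B 197/572 = 34.4% → Drug B
Overall: Regimen Y 236/520 = 45.4%, Drug B 299/806 = 37.1% → Regimen Y
Drug B wins each disease group but Regimen Y wins overall — the comparison reverses. Drug B's patients skew toward stage IV, which has a lower base rate.

No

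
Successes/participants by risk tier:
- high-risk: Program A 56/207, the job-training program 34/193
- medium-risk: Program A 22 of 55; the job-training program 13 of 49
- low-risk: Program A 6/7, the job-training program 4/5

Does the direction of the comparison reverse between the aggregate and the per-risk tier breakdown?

High-risk: Program A 56/207 = 27.1%, the job-training program 34/193 = 17.6% → Program A
Medium-risk: Program A 22/55 = 40.0%, the job-training program 13/49 = 26.5% → Program A
Low-risk: Program A 6/7 = 85.7%, the job-training program 4/5 = 80.0% → Program A
Overall: Program A 84/269 = 31.2%, the job-training program 51/247 = 20.6% → Program A
Program A wins overall and in every risk group — no reversal.

No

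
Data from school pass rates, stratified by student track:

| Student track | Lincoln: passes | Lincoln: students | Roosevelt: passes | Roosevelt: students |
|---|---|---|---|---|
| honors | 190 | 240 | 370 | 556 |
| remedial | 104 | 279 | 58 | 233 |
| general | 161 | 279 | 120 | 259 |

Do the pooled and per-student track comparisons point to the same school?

Yes

Honors: Lincoln 190/240 = 79.2%, Roosevelt 370/556 = 66.5% → Lincoln
Remedial: Lincoln 104/279 = 37.3%, Roosevelt 58/233 = 24.9% → Lincoln
General: Lincoln 161/279 = 57.7%, Roosevelt 120/259 = 46.3% → Lincoln
Overall: Lincoln 455/798 = 57.0%, Roosevelt 548/1048 = 52.3% → Lincoln
Lincoln wins overall and in every student group — no reversal.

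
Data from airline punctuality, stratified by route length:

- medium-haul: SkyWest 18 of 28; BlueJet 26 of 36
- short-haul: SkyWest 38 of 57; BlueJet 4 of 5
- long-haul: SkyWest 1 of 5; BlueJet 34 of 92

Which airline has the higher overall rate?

SkyWest

Medium-haul: SkyWest 18/28 = 64.3%, BlueJet 26/36 = 72.2% → BlueJet
Short-haul: SkyWest 38/57 = 66.7%, BlueJet 4/5 = 80.0% → BlueJet
Long-haul: SkyWest 1/5 = 20.0%, BlueJet 34/92 = 37.0% → BlueJet
Overall: SkyWest 57/90 = 63.3%, BlueJet 64/133 = 48.1% → SkyWest
(BlueJet wins every route group but SkyWest wins overall — BlueJet's flights skew toward the low-rate long-haul group.)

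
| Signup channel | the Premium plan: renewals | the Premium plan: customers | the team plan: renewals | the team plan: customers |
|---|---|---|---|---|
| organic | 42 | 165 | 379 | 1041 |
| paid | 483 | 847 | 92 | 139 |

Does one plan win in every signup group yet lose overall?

Organic: the Premium plan 42/165 = 25.5%, the team plan 379/1041 = 36.4% → the team plan
Paid: the Premium plan 483/847 = 57.0%, the team plan 92/139 = 66.2% → the team plan
Overall: the Premium plan 525/1012 = 51.9%, the team plan 471/1180 = 39.9% → the Premium plan
The team plan wins each signup group but the Premium plan wins overall — the comparison reverses. The team plan's customers skew toward organic, which has a lower base rate.

Yes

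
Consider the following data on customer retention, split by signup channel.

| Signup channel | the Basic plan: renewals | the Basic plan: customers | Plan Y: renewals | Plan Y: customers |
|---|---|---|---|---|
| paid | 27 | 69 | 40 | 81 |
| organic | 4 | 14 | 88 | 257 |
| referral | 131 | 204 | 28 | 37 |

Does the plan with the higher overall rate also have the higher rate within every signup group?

No

Paid: the Basic plan 27/69 = 39.1%, Plan Y 40/81 = 49.4% → Plan Y
Organic: the Basic plan 4/14 = 28.6%, Plan Y 88/257 = 34.2% → Plan Y
Referral: the Basic plan 131/204 = 64.2%, Plan Y 28/37 = 75.7% → Plan Y
Overall: the Basic plan 162/287 = 56.4%, Plan Y 156/375 = 41.6% → the Basic plan
Plan Y wins each signup group but the Basic plan wins overall — the comparison reverses. Plan Y's customers skew toward organic, which has a lower base rate.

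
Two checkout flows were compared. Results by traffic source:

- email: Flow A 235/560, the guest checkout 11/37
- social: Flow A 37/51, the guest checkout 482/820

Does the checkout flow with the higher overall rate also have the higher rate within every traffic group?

Email: Flow A 235/560 = 42.0%, the guest checkout 11/37 = 29.7% → Flow A
Social: Flow A 37/51 = 72.5%, the guest checkout 482/820 = 58.8% → Flow A
Overall: Flow A 272/611 = 44.5%, the guest checkout 493/857 = 57.5% → the guest checkout
Flow A wins each traffic group but the guest checkout wins overall — the comparison reverses. Flow A's sessions skew toward email, which has a lower base rate.

No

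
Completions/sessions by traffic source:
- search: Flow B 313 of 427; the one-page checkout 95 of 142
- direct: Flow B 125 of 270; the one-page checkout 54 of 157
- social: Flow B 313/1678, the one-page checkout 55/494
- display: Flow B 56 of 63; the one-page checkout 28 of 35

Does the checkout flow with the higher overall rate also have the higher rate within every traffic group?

Yes

Search: Flow B 313/427 = 73.3%, the one-page checkout 95/142 = 66.9% → Flow B
Direct: Flow B 125/270 = 46.3%, the one-page checkout 54/157 = 34.4% → Flow B
Social: Flow B 313/1678 = 18.7%, the one-page checkout 55/494 = 11.1% → Flow B
Display: Flow B 56/63 = 88.9%, the one-page checkout 28/35 = 80.0% → Flow B
Overall: Flow B 807/2438 = 33.1%, the one-page checkout 232/828 = 28.0% → Flow B
Flow B wins overall and in every traffic group — no reversal.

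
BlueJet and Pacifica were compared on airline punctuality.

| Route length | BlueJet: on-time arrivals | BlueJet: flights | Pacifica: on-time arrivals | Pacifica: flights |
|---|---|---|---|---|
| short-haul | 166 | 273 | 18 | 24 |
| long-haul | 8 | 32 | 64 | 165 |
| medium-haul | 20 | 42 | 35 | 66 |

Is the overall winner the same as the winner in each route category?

Short-haul: BlueJet 166/273 = 60.8%, Pacifica 18/24 = 75.0% → Pacifica
Long-haul: BlueJet 8/32 = 25.0%, Pacifica 64/165 = 38.8% → Pacifica
Medium-haul: BlueJet 20/42 = 47.6%, Pacifica 35/66 = 53.0% → Pacifica
Overall: BlueJet 194/347 = 55.9%, Pacifica 117/255 = 45.9% → BlueJet
Pacifica wins each route group but BlueJet wins overall — the comparison reverses. Pacifica's flights skew toward long-haul, which has a lower base rate.

No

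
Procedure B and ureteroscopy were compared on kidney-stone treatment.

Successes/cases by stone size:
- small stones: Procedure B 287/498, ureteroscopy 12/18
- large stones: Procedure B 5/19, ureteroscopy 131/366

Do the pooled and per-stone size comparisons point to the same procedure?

Small stones: Procedure B 287/498 = 57.6%, ureteroscopy 12/18 = 66.7% → ureteroscopy
Large stones: Procedure B 5/19 = 26.3%, ureteroscopy 131/366 = 35.8% → ureteroscopy
Overall: Procedure B 292/517 = 56.5%, ureteroscopy 143/384 = 37.2% → Procedure B
Ureteroscopy wins each stone group but Procedure B wins overall — the comparison reverses. Ureteroscopy's cases skew toward large stones, which has a lower base rate.

No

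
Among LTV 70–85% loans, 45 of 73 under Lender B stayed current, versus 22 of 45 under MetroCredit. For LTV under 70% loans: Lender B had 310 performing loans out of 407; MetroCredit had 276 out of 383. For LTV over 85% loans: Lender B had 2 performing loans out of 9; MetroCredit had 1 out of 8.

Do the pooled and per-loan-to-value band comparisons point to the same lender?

Yes

LTV 70–85%: Lender B 45/73 = 61.6%, MetroCredit 22/45 = 48.9% → Lender B
LTV under 70%: Lender B 310/407 = 76.2%, MetroCredit 276/383 = 72.1% → Lender B
LTV over 85%: Lender B 2/9 = 22.2%, MetroCredit 1/8 = 12.5% → Lender B
Overall: Lender B 357/489 = 73.0%, MetroCredit 299/436 = 68.6% → Lender B
Lender B wins overall and in every loan-to-value group — no reversal.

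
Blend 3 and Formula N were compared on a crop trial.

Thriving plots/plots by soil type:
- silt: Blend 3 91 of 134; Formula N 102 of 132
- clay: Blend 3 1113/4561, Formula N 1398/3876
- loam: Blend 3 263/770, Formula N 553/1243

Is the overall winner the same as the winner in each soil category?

Yes

Silt: Blend 3 91/134 = 67.9%, Formula N 102/132 = 77.3% → Formula N
Clay: Blend 3 1113/4561 = 24.4%, Formula N 1398/3876 = 36.1% → Formula N
Loam: Blend 3 263/770 = 34.2%, Formula N 553/1243 = 44.5% → Formula N
Overall: Blend 3 1467/5465 = 26.8%, Formula N 2053/5251 = 39.1% → Formula N
Formula N wins overall and in every soil group — no reversal.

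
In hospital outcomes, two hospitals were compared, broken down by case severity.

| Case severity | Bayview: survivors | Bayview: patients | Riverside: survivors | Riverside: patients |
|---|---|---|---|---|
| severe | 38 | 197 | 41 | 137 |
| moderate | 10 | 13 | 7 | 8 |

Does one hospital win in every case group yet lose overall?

No

Severe: Bayview 38/197 = 19.3%, Riverside 41/137 = 29.9% → Riverside
Moderate: Bayview 10/13 = 76.9%, Riverside 7/8 = 87.5% → Riverside
Overall: Bayview 48/210 = 22.9%, Riverside 48/145 = 33.1% → Riverside
Riverside wins overall and in every case group — no reversal.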